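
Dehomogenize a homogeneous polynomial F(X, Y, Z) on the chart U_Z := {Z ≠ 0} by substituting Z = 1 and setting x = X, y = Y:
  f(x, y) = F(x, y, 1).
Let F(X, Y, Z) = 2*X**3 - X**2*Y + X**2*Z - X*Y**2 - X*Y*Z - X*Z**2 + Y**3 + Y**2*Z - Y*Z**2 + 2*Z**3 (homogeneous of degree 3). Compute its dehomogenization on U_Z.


f(x, y) = 2*x**3 - x**2*y + x**2 - x*y**2 - x*y - x + y**3 + y**2 - y + 2

On U_Z we set Z = 1. Each monomial c·X^i·Y^j·Z^k in F becomes c·x^i·y^j·1^k = c·x^i·y^j.
Substituting Z = 1: F(X, Y, 1) = 2*x**3 - x**2*y + x**2 - x*y**2 - x*y - x + y**3 + y**2 - y + 2.
Note: deg(f) ≤ deg(F) = 3; strict inequality happens when F is divisible by Z (lost terms).


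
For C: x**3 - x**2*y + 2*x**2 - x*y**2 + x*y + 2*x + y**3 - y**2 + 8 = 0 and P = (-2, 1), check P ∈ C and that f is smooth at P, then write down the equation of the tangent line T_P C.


Tangent line at P: 10*x - y + 21 = 0.

Step 1: f(-2, 1) = 0, so P lies on C.
Step 2: partial derivatives
  f_x(x, y) = 3*x**2 - 2*x*y + 4*x - y**2 + y + 2, f_y(x, y) = -x**2 - 2*x*y + x + 3*y**2 - 2*y.
  f_x(P) = 10, f_y(P) = -1 (gradient nonzero, so P is smooth).
Step 3: tangent line at P: 10·(x − -2) + -1·(y − 1) = 0.
Expanding: 10*x - y + 21 = 0.


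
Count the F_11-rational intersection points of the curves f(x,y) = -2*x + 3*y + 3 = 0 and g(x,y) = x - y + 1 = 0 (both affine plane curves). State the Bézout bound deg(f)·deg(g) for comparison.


Common zeros: {(5, 6)}; count = 1; Bézout bound = 1.

deg(f) = 1, deg(g) = 1, so Bézout bound = 1.
Scan x ∈ F_11. For each x, list the y ∈ F_11 with f(x, y) ≡ 0 and those with g(x, y) ≡ 0 (mod 11); the common zeros in that column are the intersection.
  x = 0: f ≡ 0 at y ∈ {10}; g ≡ 0 at y ∈ {1}; common: ∅.
  x = 1: f ≡ 0 at y ∈ {7}; g ≡ 0 at y ∈ {2}; common: ∅.
  x = 2: f ≡ 0 at y ∈ {4}; g ≡ 0 at y ∈ {3}; common: ∅.
  x = 3: f ≡ 0 at y ∈ {1}; g ≡ 0 at y ∈ {4}; common: ∅.
  x = 4: f ≡ 0 at y ∈ {9}; g ≡ 0 at y ∈ {5}; common: ∅.
  x = 5: f ≡ 0 at y ∈ {6}; g ≡ 0 at y ∈ {6}; common: {6}.
  x = 6: f ≡ 0 at y ∈ {3}; g ≡ 0 at y ∈ {7}; common: ∅.
  x = 7: f ≡ 0 at y ∈ {0}; g ≡ 0 at y ∈ {8}; common: ∅.
  x = 8: f ≡ 0 at y ∈ {8}; g ≡ 0 at y ∈ {9}; common: ∅.
  x = 9: f ≡ 0 at y ∈ {5}; g ≡ 0 at y ∈ {10}; common: ∅.
  x = 10: f ≡ 0 at y ∈ {2}; g ≡ 0 at y ∈ {0}; common: ∅.
Collecting: common zeros = {(5, 6)}, so the count is 1.
Comparison with the Bézout bound: 1 ≤ 1 = deg(f)·deg(g), as expected for curves with no common component (the bound is attained).


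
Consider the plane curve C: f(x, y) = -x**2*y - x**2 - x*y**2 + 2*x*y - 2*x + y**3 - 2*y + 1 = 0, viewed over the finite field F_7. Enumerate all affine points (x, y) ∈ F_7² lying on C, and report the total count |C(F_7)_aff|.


Affine F_7-points: {(0, 1), (1, 2), (1, 4), (2, 0), (3, 0), (3, 1), (3, 2), (4, 4), (5, 5), (6, 6)}; count = 10.

For each of the 49 pairs (x, y) ∈ F_7², evaluate f(x, y) mod 7. Record the zeros.
  x = 0: [0↦1, 1↦0, 2↦5, 3↦1, 4↦1, 5↦4, 6↦2]  zeros at y ∈ {1}
  x = 1: [0↦5, 1↦4, 2↦0, 3↦6, 4↦0, 5↦2, 6↦4]  zeros at y ∈ {2, 4}
  x = 2: [0↦0, 1↦4, 2↦3, 3↦3, 4↦3, 5↦2, 6↦6]  zeros at y ∈ {0}
  x = 3: [0↦0, 1↦0, 2↦0, 3↦6, 4↦3, 5↦4, 6↦1]  zeros at y ∈ {0, 1, 2}
  x = 4: [0↦5, 1↦6, 2↦5, 3↦1, 4↦0, 5↦1, 6↦3]  zeros at y ∈ {4}
  x = 5: [0↦1, 1↦1, 2↦4, 3↦2, 4↦1, 5↦0, 6↦5]  zeros at y ∈ {5}
  x = 6: [0↦2, 1↦6, 2↦4, 3↦2, 4↦6, 5↦1, 6↦0]  zeros at y ∈ {6}
Collecting zeros: affine points = {(0, 1), (1, 2), (1, 4), (2, 0), (3, 0), (3, 1), (3, 2), (4, 4), (5, 5), (6, 6)}.
Total count |C(F_7)_aff| = 10.


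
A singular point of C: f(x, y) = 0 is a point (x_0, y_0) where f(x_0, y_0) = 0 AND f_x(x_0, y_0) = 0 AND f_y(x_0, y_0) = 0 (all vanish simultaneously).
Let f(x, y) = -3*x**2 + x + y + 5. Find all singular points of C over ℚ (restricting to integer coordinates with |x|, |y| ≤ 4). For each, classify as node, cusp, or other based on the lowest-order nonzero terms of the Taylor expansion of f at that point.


No singular points in the scanned grid; C is smooth there.

Compute partial derivatives:
  f_x = 1 - 6*x.
  f_y = 1.
f_y = 1 is a nonzero constant, so f_y never vanishes: no point (x, y) can satisfy f = f_x = f_y = 0. In particular no (x, y) ∈ {−4, ..., 4}² is singular; the curve is smooth.


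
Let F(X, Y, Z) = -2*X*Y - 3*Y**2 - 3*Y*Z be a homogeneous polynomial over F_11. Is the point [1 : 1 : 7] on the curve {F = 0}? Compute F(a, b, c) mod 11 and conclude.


F(1,1,7) ≡ 7 (mod 11); P is NOT on the curve.

Evaluate F(1, 1, 7) term-by-term (mod 11).
  -2*X*Y ↦ -2·1·1·1 = -2
  -3*Y**2 ↦ -3·1·1·1 = -3
  -3*Y*Z ↦ -3·1·1·7 = -21
Sum: F(1, 1, 7) = (-2) + (-3) + (-21) = -26.
Reducing mod 11: -26 ≡ 7 (mod 11).
Since F(a, b, c) ≡ 7 ≠ 0 (mod 11), P does NOT lie on the curve.


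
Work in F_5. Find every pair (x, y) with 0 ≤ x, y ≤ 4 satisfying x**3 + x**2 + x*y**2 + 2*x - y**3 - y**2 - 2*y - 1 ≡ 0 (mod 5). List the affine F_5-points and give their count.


Affine F_5-points: {(0, 1), (1, 1), (1, 3), (2, 0), (3, 1)}; count = 5.

For each of the 25 pairs (x, y) ∈ F_5², evaluate f(x, y) mod 5. Record the zeros.
  x = 0: [0↦4, 1↦0, 2↦3, 3↦2, 4↦1]  zeros at y ∈ {1}
  x = 1: [0↦3, 1↦0, 2↦1, 3↦0, 4↦1]  zeros at y ∈ {1, 3}
  x = 2: [0↦0, 1↦3, 2↦2, 3↦1, 4↦4]  zeros at y ∈ {0}
  x = 3: [0↦1, 1↦0, 2↦2, 3↦1, 4↦1]  zeros at y ∈ {1}
  x = 4: [0↦2, 1↦2, 2↦2, 3↦1, 4↦3]  zeros at y ∈ ∅
Collecting zeros: affine points = {(0, 1), (1, 1), (1, 3), (2, 0), (3, 1)}.
Total count |C(F_5)_aff| = 5.


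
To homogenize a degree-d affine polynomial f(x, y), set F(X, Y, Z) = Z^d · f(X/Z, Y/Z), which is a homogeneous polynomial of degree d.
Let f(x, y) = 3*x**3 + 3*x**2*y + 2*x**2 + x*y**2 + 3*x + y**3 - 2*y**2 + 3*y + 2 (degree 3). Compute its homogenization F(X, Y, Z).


F(X, Y, Z) = 3*X**3 + 3*X**2*Y + 2*X**2*Z + X*Y**2 + 3*X*Z**2 + Y**3 - 2*Y**2*Z + 3*Y*Z**2 + 2*Z**3

deg(f) = 3.
Substitute x = X/Z, y = Y/Z into f, then multiply by Z^3.
  monomial 3·x^3·y^0 ↦ 3·X^3·Y^0·Z^0.
  monomial 3·x^2·y^1 ↦ 3·X^2·Y^1·Z^0.
  monomial 2·x^2·y^0 ↦ 2·X^2·Y^0·Z^1.
  monomial 1·x^1·y^2 ↦ 1·X^1·Y^2·Z^0.
  monomial 3·x^1·y^0 ↦ 3·X^1·Y^0·Z^2.
  monomial 1·x^0·y^3 ↦ 1·X^0·Y^3·Z^0.
  monomial -2·x^0·y^2 ↦ -2·X^0·Y^2·Z^1.
  monomial 3·x^0·y^1 ↦ 3·X^0·Y^1·Z^2.
  monomial 2·x^0·y^0 ↦ 2·X^0·Y^0·Z^3.
Collecting: F(X, Y, Z) = 3*X**3 + 3*X**2*Y + 2*X**2*Z + X*Y**2 + 3*X*Z**2 + Y**3 - 2*Y**2*Z + 3*Y*Z**2 + 2*Z**3.


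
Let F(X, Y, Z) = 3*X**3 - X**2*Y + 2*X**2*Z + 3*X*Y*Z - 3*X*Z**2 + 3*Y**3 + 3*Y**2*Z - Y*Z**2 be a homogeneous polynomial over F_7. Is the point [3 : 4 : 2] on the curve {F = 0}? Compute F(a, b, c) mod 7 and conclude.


F(3,4,2) ≡ 4 (mod 7); P is NOT on the curve.

Evaluate F(3, 4, 2) term-by-term (mod 7).
  3*X**3 ↦ 3·27·1·1 = 81
  -X**2*Y ↦ -1·9·4·1 = -36
  2*X**2*Z ↦ 2·9·1·2 = 36
  3*X*Y*Z ↦ 3·3·4·2 = 72
  -3*X*Z**2 ↦ -3·3·1·4 = -36
  3*Y**3 ↦ 3·1·64·1 = 192
  3*Y**2*Z ↦ 3·1·16·2 = 96
  -Y*Z**2 ↦ -1·1·4·4 = -16
Sum: F(3, 4, 2) = (81) + (-36) + (36) + (72) + (-36) + (192) + (96) + (-16) = 389.
Reducing mod 7: 389 ≡ 4 (mod 7).
Since F(a, b, c) ≡ 4 ≠ 0 (mod 7), P does NOT lie on the curve.


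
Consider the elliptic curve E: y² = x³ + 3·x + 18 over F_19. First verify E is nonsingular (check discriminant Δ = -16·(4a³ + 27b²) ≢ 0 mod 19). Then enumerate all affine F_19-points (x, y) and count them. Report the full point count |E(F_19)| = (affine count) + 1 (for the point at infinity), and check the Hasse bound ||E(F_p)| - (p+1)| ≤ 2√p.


Affine points = {(3, 4), (3, 15), (5, 5), (5, 14), (6, 9), (6, 10), (14, 7), (14, 12), (16, 1), (16, 18), (17, 2), (17, 17)}; affine count = 12; |E(F_19)| = 13.

Discriminant check: Δ ∝ 4a³ + 27b² = 4·3³ + 27·18² = 4·27 + 27·324 ≡ 2 (mod 19). Nonzero ⇒ E is nonsingular.
For each x ∈ F_19, compute rhs = x³ + 3·x + 18 mod 19, then count y ∈ F_19 with y² ≡ rhs.
  x = 0: rhs = 18, matching y values: none (0 points).
  x = 1: rhs = 3, matching y values: none (0 points).
  x = 2: rhs = 13, matching y values: none (0 points).
  x = 3: rhs = 16, matching y values: 4, 15 (2 points).
  x = 4: rhs = 18, matching y values: none (0 points).
  x = 5: rhs = 6, matching y values: 5, 14 (2 points).
  x = 6: rhs = 5, matching y values: 9, 10 (2 points).
  x = 7: rhs = 2, matching y values: none (0 points).
  x = 8: rhs = 3, matching y values: none (0 points).
  x = 9: rhs = 14, matching y values: none (0 points).
  x = 10: rhs = 3, matching y values: none (0 points).
  x = 11: rhs = 14, matching y values: none (0 points).
  x = 12: rhs = 15, matching y values: none (0 points).
  x = 13: rhs = 12, matching y values: none (0 points).
  x = 14: rhs = 11, matching y values: 7, 12 (2 points).
  x = 15: rhs = 18, matching y values: none (0 points).
  x = 16: rhs = 1, matching y values: 1, 18 (2 points).
  x = 17: rhs = 4, matching y values: 2, 17 (2 points).
  x = 18: rhs = 14, matching y values: none (0 points).
Total affine count: 12.
Full point count |E(F_19)| = 12 + 1 = 13.
Hasse bound: |13 − (19+1)| = |-7| = 7 ≤ 2√19 ≈ 8.7178 ✓.


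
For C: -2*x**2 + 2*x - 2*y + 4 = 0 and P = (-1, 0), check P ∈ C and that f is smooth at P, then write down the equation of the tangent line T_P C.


Tangent line at P: 6*x - 2*y + 6 = 0.

Step 1: f(-1, 0) = 0, so P lies on C.
Step 2: partial derivatives
  f_x(x, y) = 2 - 4*x, f_y(x, y) = -2.
  f_x(P) = 6, f_y(P) = -2 (gradient nonzero, so P is smooth).
Step 3: tangent line at P: 6·(x − -1) + -2·(y − 0) = 0.
Expanding: 6*x - 2*y + 6 = 0.


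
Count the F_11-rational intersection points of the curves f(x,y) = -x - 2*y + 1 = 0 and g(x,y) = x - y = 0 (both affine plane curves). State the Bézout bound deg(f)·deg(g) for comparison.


Common zeros: {(4, 4)}; count = 1; Bézout bound = 1.

deg(f) = 1, deg(g) = 1, so Bézout bound = 1.
Scan x ∈ F_11. For each x, list the y ∈ F_11 with f(x, y) ≡ 0 and those with g(x, y) ≡ 0 (mod 11); the common zeros in that column are the intersection.
  x = 0: f ≡ 0 at y ∈ {6}; g ≡ 0 at y ∈ {0}; common: ∅.
  x = 1: f ≡ 0 at y ∈ {0}; g ≡ 0 at y ∈ {1}; common: ∅.
  x = 2: f ≡ 0 at y ∈ {5}; g ≡ 0 at y ∈ {2}; common: ∅.
  x = 3: f ≡ 0 at y ∈ {10}; g ≡ 0 at y ∈ {3}; common: ∅.
  x = 4: f ≡ 0 at y ∈ {4}; g ≡ 0 at y ∈ {4}; common: {4}.
  x = 5: f ≡ 0 at y ∈ {9}; g ≡ 0 at y ∈ {5}; common: ∅.
  x = 6: f ≡ 0 at y ∈ {3}; g ≡ 0 at y ∈ {6}; common: ∅.
  x = 7: f ≡ 0 at y ∈ {8}; g ≡ 0 at y ∈ {7}; common: ∅.
  x = 8: f ≡ 0 at y ∈ {2}; g ≡ 0 at y ∈ {8}; common: ∅.
  x = 9: f ≡ 0 at y ∈ {7}; g ≡ 0 at y ∈ {9}; common: ∅.
  x = 10: f ≡ 0 at y ∈ {1}; g ≡ 0 at y ∈ {10}; common: ∅.
Collecting: common zeros = {(4, 4)}, so the count is 1.
Comparison with the Bézout bound: 1 ≤ 1 = deg(f)·deg(g), as expected for curves with no common component (the bound is attained).


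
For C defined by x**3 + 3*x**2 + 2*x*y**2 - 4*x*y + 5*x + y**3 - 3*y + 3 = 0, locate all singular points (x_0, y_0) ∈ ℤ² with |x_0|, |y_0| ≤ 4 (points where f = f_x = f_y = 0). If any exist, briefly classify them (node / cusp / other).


Singular points: {(-1, 1)}; classification: cusp.

Compute partial derivatives:
  f_x = 3*x**2 + 6*x + 2*y**2 - 4*y + 5.
  f_y = 4*x*y - 4*x + 3*y**2 - 3.
Scan x_0 ∈ {−4, ..., 4}. For each x_0, f_y(x_0, y) is a polynomial in y; find its integer roots y ∈ {−4, ..., 4}, then test f_x and f at those candidates.
  x = -4: f_y(-4, y) = 3*y**2 - 16*y + 13; vanishes at y ∈ {1}. (-4, 1): f_x = 27 ≠ 0.
  x = -3: f_y(-3, y) = 3*y**2 - 12*y + 9; vanishes at y ∈ {1, 3}. (-3, 1): f_x = 12 ≠ 0; (-3, 3): f_x = 20 ≠ 0.
  x = -2: f_y(-2, y) = 3*y**2 - 8*y + 5; vanishes at y ∈ {1}. (-2, 1): f_x = 3 ≠ 0.
  x = -1: f_y(-1, y) = 3*y**2 - 4*y + 1; vanishes at y ∈ {1}. (-1, 1): f_x = 0, f = 0 — SINGULAR.
  x = 0: f_y(0, y) = 3*y**2 - 3; vanishes at y ∈ {-1, 1}. (0, -1): f_x = 11 ≠ 0; (0, 1): f_x = 3 ≠ 0.
  x = 1: f_y(1, y) = 3*y**2 + 4*y - 7; vanishes at y ∈ {1}. (1, 1): f_x = 12 ≠ 0.
  x = 2: f_y(2, y) = 3*y**2 + 8*y - 11; vanishes at y ∈ {1}. (2, 1): f_x = 27 ≠ 0.
  x = 3: f_y(3, y) = 3*y**2 + 12*y - 15; vanishes at y ∈ {1}. (3, 1): f_x = 48 ≠ 0.
  x = 4: f_y(4, y) = 3*y**2 + 16*y - 19; vanishes at y ∈ {1}. (4, 1): f_x = 75 ≠ 0.
Only singular point on the grid: (-1, 1).
Classify: substitute x = -1 + u, y = 1 + v and expand: f = u**3 + 2*u*v**2 + v**3 + v**2.
No constant or linear terms (consistent with a singular point). Quadratic part: v**2. Cubic part: u**3 + 2*u*v**2 + v**3.
The quadratic part v**2 is a perfect square, so there is a single (double) tangent line v = 0, i.e. y = 1. Restricting the cubic part to that line (v = 0) leaves u**3 ≠ 0, so f is not divisible by v and the branch is v² ≈ -u**3 to lowest order — this is a cusp.
Classification: cusp.


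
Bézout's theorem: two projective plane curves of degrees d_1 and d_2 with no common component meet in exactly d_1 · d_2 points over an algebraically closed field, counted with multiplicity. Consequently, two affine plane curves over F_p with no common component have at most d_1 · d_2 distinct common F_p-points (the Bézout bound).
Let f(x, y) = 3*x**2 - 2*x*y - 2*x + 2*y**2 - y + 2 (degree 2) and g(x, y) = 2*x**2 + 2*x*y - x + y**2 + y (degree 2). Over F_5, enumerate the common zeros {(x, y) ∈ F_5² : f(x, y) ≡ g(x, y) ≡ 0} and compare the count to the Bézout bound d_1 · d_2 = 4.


Common zeros: {(0, 4), (3, 3)}; count = 2; Bézout bound = 4.

deg(f) = 2, deg(g) = 2, so Bézout bound = 4.
Scan x ∈ F_5. For each x, list the y ∈ F_5 with f(x, y) ≡ 0 and those with g(x, y) ≡ 0 (mod 5); the common zeros in that column are the intersection.
  x = 0: f ≡ 0 at y ∈ {4}; g ≡ 0 at y ∈ {0, 4}; common: {4}.
  x = 1: f ≡ 0 at y ∈ {2}; g ≡ 0 at y ∈ {1}; common: ∅.
  x = 2: f ≡ 0 at y ∈ {0}; g ≡ 0 at y ∈ {2, 3}; common: ∅.
  x = 3: f ≡ 0 at y ∈ {3}; g ≡ 0 at y ∈ {0, 3}; common: {3}.
  x = 4: f ≡ 0 at y ∈ {1}; g ≡ 0 at y ∈ {2, 4}; common: ∅.
Collecting: common zeros = {(0, 4), (3, 3)}, so the count is 2.
Comparison with the Bézout bound: 2 ≤ 4 = deg(f)·deg(g), as expected for curves with no common component (the affine F_5-count falls short of the bound because intersections may lie at infinity, over extension fields, or carry multiplicity).


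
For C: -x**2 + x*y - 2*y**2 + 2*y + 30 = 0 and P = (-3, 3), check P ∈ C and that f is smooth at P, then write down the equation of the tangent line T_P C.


Tangent line at P: 9*x - 13*y + 66 = 0.

Step 1: f(-3, 3) = 0, so P lies on C.
Step 2: partial derivatives
  f_x(x, y) = -2*x + y, f_y(x, y) = x - 4*y + 2.
  f_x(P) = 9, f_y(P) = -13 (gradient nonzero, so P is smooth).
Step 3: tangent line at P: 9·(x − -3) + -13·(y − 3) = 0.
Expanding: 9*x - 13*y + 66 = 0.


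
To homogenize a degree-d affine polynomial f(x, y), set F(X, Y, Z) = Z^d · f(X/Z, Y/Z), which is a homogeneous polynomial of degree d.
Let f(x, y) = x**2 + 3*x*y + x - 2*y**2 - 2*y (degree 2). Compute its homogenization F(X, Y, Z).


F(X, Y, Z) = X**2 + 3*X*Y + X*Z - 2*Y**2 - 2*Y*Z

deg(f) = 2.
Substitute x = X/Z, y = Y/Z into f, then multiply by Z^2.
  monomial 1·x^2·y^0 ↦ 1·X^2·Y^0·Z^0.
  monomial 3·x^1·y^1 ↦ 3·X^1·Y^1·Z^0.
  monomial 1·x^1·y^0 ↦ 1·X^1·Y^0·Z^1.
  monomial -2·x^0·y^2 ↦ -2·X^0·Y^2·Z^0.
  monomial -2·x^0·y^1 ↦ -2·X^0·Y^1·Z^1.
Collecting: F(X, Y, Z) = X**2 + 3*X*Y + X*Z - 2*Y**2 - 2*Y*Z.


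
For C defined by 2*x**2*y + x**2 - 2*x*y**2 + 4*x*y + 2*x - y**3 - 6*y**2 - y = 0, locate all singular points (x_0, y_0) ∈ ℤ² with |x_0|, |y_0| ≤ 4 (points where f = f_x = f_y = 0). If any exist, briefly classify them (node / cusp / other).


Singular points: {(-2, -1)}; classification: node.

Compute partial derivatives:
  f_x = 4*x*y + 2*x - 2*y**2 + 4*y + 2.
  f_y = 2*x**2 - 4*x*y + 4*x - 3*y**2 - 12*y - 1.
Scan x_0 ∈ {−4, ..., 4}. For each x_0, f_y(x_0, y) is a polynomial in y; find its integer roots y ∈ {−4, ..., 4}, then test f_x and f at those candidates.
  x = -4: f_y(-4, y) = -3*y**2 + 4*y + 15; vanishes at y ∈ {3}. (-4, 3): f_x = -60 ≠ 0.
  x = -3: f_y(-3, y) = 5 - 3*y**2; no integer root y with |y| ≤ 4.
  x = -2: f_y(-2, y) = -3*y**2 - 4*y - 1; vanishes at y ∈ {-1}. (-2, -1): f_x = 0, f = 0 — SINGULAR.
  x = -1: f_y(-1, y) = -3*y**2 - 8*y - 3; no integer root y with |y| ≤ 4.
  x = 0: f_y(0, y) = -3*y**2 - 12*y - 1; no integer root y with |y| ≤ 4.
  x = 1: f_y(1, y) = -3*y**2 - 16*y + 5; no integer root y with |y| ≤ 4.
  x = 2: f_y(2, y) = -3*y**2 - 20*y + 15; no integer root y with |y| ≤ 4.
  x = 3: f_y(3, y) = -3*y**2 - 24*y + 29; no integer root y with |y| ≤ 4.
  x = 4: f_y(4, y) = -3*y**2 - 28*y + 47; no integer root y with |y| ≤ 4.
Only singular point on the grid: (-2, -1).
Classify: substitute x = -2 + u, y = -1 + v and expand: f = 2*u**2*v - u**2 - 2*u*v**2 - v**3 + v**2.
No constant or linear terms (consistent with a singular point). Quadratic part: -u**2 + v**2. Cubic part: 2*u**2*v - 2*u*v**2 - v**3.
The quadratic part v**2 - u**2 = (v − u)(v + u) splits into two distinct linear factors, so there are two distinct tangent lines y − -1 = ±(x − -2) — this is a node (ordinary double point).
Classification: node.


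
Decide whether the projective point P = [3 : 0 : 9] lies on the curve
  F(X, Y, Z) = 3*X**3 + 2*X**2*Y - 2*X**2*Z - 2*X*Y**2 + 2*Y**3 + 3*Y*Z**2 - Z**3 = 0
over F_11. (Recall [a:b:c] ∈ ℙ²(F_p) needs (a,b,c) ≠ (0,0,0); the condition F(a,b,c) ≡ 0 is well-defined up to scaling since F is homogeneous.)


F(3,0,9) ≡ 4 (mod 11); P is NOT on the curve.

Evaluate F(3, 0, 9) term-by-term (mod 11).
  3*X**3 ↦ 3·27·1·1 = 81
  2*X**2*Y ↦ 2·9·0·1 = 0
  -2*X**2*Z ↦ -2·9·1·9 = -162
  -2*X*Y**2 ↦ -2·3·0·1 = 0
  2*Y**3 ↦ 2·1·0·1 = 0
  3*Y*Z**2 ↦ 3·1·0·81 = 0
  -Z**3 ↦ -1·1·1·729 = -729
Sum: F(3, 0, 9) = (81) + (0) + (-162) + (0) + (0) + (0) + (-729) = -810.
Reducing mod 11: -810 ≡ 4 (mod 11).
Since F(a, b, c) ≡ 4 ≠ 0 (mod 11), P does NOT lie on the curve.


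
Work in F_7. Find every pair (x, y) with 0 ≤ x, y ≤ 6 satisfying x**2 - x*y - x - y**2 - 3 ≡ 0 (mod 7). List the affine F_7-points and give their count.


Affine F_7-points: {(0, 2), (0, 5), (2, 6), (3, 2), (5, 3), (5, 6), (6, 3), (6, 5)}; count = 8.

For each of the 49 pairs (x, y) ∈ F_7², evaluate f(x, y) mod 7. Record the zeros.
  x = 0: [0↦4, 1↦3, 2↦0, 3↦2, 4↦2, 5↦0, 6↦3]  zeros at y ∈ {2, 5}
  x = 1: [0↦4, 1↦2, 2↦5, 3↦6, 4↦5, 5↦2, 6↦4]  zeros at y ∈ ∅
  x = 2: [0↦6, 1↦3, 2↦5, 3↦5, 4↦3, 5↦6, 6↦0]  zeros at y ∈ {6}
  x = 3: [0↦3, 1↦6, 2↦0, 3↦6, 4↦3, 5↦5, 6↦5]  zeros at y ∈ {2}
  x = 4: [0↦2, 1↦4, 2↦4, 3↦2, 4↦5, 5↦6, 6↦5]  zeros at y ∈ ∅
  x = 5: [0↦3, 1↦4, 2↦3, 3↦0, 4↦2, 5↦2, 6↦0]  zeros at y ∈ {3, 6}
  x = 6: [0↦6, 1↦6, 2↦4, 3↦0, 4↦1, 5↦0, 6↦4]  zeros at y ∈ {3, 5}
Collecting zeros: affine points = {(0, 2), (0, 5), (2, 6), (3, 2), (5, 3), (5, 6), (6, 3), (6, 5)}.
Total count |C(F_7)_aff| = 8.


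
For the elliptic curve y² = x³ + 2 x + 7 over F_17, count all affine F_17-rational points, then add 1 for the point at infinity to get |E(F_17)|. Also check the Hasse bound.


Affine points = {(2, 6), (2, 11), (8, 5), (8, 12), (11, 0), (12, 5), (12, 12), (14, 5), (14, 12), (16, 2), (16, 15)}; affine count = 11; |E(F_17)| = 12.

Discriminant check: Δ ∝ 4a³ + 27b² = 4·2³ + 27·7² = 4·8 + 27·49 ≡ 12 (mod 17). Nonzero ⇒ E is nonsingular.
For each x ∈ F_17, compute rhs = x³ + 2·x + 7 mod 17, then count y ∈ F_17 with y² ≡ rhs.
  x = 0: rhs = 7, matching y values: none (0 points).
  x = 1: rhs = 10, matching y values: none (0 points).
  x = 2: rhs = 2, matching y values: 6, 11 (2 points).
  x = 3: rhs = 6, matching y values: none (0 points).
  x = 4: rhs = 11, matching y values: none (0 points).
  x = 5: rhs = 6, matching y values: none (0 points).
  x = 6: rhs = 14, matching y values: none (0 points).
  x = 7: rhs = 7, matching y values: none (0 points).
  x = 8: rhs = 8, matching y values: 5, 12 (2 points).
  x = 9: rhs = 6, matching y values: none (0 points).
  x = 10: rhs = 7, matching y values: none (0 points).
  x = 11: rhs = 0, matching y values: 0 (1 points).
  x = 12: rhs = 8, matching y values: 5, 12 (2 points).
  x = 13: rhs = 3, matching y values: none (0 points).
  x = 14: rhs = 8, matching y values: 5, 12 (2 points).
  x = 15: rhs = 12, matching y values: none (0 points).
  x = 16: rhs = 4, matching y values: 2, 15 (2 points).
Total affine count: 11.
Full point count |E(F_17)| = 11 + 1 = 12.
Hasse bound: |12 − (17+1)| = |-6| = 6 ≤ 2√17 ≈ 8.2462 ✓.


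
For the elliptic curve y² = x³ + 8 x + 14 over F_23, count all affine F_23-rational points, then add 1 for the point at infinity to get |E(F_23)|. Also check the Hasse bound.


Affine points = {(1, 0), (4, 8), (4, 15), (5, 8), (5, 15), (6, 5), (6, 18), (10, 6), (10, 17), (14, 8), (14, 15), (15, 6), (15, 17), (16, 11), (16, 12), (17, 7), (17, 16), (20, 3), (20, 20), (21, 6), (21, 17)}; affine count = 21; |E(F_23)| = 22.

Discriminant check: Δ ∝ 4a³ + 27b² = 4·8³ + 27·14² = 4·512 + 27·196 ≡ 3 (mod 23). Nonzero ⇒ E is nonsingular.
For each x ∈ F_23, compute rhs = x³ + 8·x + 14 mod 23, then count y ∈ F_23 with y² ≡ rhs.
  x = 0: rhs = 14, matching y values: none (0 points).
  x = 1: rhs = 0, matching y values: 0 (1 points).
  x = 2: rhs = 15, matching y values: none (0 points).
  x = 3: rhs = 19, matching y values: none (0 points).
  x = 4: rhs = 18, matching y values: 8, 15 (2 points).
  x = 5: rhs = 18, matching y values: 8, 15 (2 points).
  x = 6: rhs = 2, matching y values: 5, 18 (2 points).
  x = 7: rhs = 22, matching y values: none (0 points).
  x = 8: rhs = 15, matching y values: none (0 points).
  x = 9: rhs = 10, matching y values: none (0 points).
  x = 10: rhs = 13, matching y values: 6, 17 (2 points).
  x = 11: rhs = 7, matching y values: none (0 points).
  x = 12: rhs = 21, matching y values: none (0 points).
  x = 13: rhs = 15, matching y values: none (0 points).
  x = 14: rhs = 18, matching y values: 8, 15 (2 points).
  x = 15: rhs = 13, matching y values: 6, 17 (2 points).
  x = 16: rhs = 6, matching y values: 11, 12 (2 points).
  x = 17: rhs = 3, matching y values: 7, 16 (2 points).
  x = 18: rhs = 10, matching y values: none (0 points).
  x = 19: rhs = 10, matching y values: none (0 points).
  x = 20: rhs = 9, matching y values: 3, 20 (2 points).
  x = 21: rhs = 13, matching y values: 6, 17 (2 points).
  x = 22: rhs = 5, matching y values: none (0 points).
Total affine count: 21.
Full point count |E(F_23)| = 21 + 1 = 22.
Hasse bound: |22 − (23+1)| = |-2| = 2 ≤ 2√23 ≈ 9.5917 ✓.


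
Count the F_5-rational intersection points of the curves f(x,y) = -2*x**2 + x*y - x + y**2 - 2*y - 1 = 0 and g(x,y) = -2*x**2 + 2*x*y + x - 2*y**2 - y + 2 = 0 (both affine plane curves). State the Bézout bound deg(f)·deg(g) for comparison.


Common zeros: {(3, 1)}; count = 1; Bézout bound = 4.

deg(f) = 2, deg(g) = 2, so Bézout bound = 4.
Scan x ∈ F_5. For each x, list the y ∈ F_5 with f(x, y) ≡ 0 and those with g(x, y) ≡ 0 (mod 5); the common zeros in that column are the intersection.
  x = 0: f ≡ 0 at y ∈ ∅; g ≡ 0 at y ∈ ∅; common: ∅.
  x = 1: f ≡ 0 at y ∈ ∅; g ≡ 0 at y ∈ {1, 2}; common: ∅.
  x = 2: f ≡ 0 at y ∈ {1, 4}; g ≡ 0 at y ∈ ∅; common: ∅.
  x = 3: f ≡ 0 at y ∈ {1, 3}; g ≡ 0 at y ∈ {1, 4}; common: {1}.
  x = 4: f ≡ 0 at y ∈ ∅; g ≡ 0 at y ∈ {2, 4}; common: ∅.
Collecting: common zeros = {(3, 1)}, so the count is 1.
Comparison with the Bézout bound: 1 ≤ 4 = deg(f)·deg(g), as expected for curves with no common component (the affine F_5-count falls short of the bound because intersections may lie at infinity, over extension fields, or carry multiplicity).


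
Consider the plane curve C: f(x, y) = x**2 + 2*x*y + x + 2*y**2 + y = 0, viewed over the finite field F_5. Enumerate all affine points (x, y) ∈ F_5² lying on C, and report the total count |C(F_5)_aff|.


Affine F_5-points: {(0, 0), (0, 2), (4, 0), (4, 3)}; count = 4.

For each of the 25 pairs (x, y) ∈ F_5², evaluate f(x, y) mod 5. Record the zeros.
  x = 0: [0↦0, 1↦3, 2↦0, 3↦1, 4↦1]  zeros at y ∈ {0, 2}
  x = 1: [0↦2, 1↦2, 2↦1, 3↦4, 4↦1]  zeros at y ∈ ∅
  x = 2: [0↦1, 1↦3, 2↦4, 3↦4, 4↦3]  zeros at y ∈ ∅
  x = 3: [0↦2, 1↦1, 2↦4, 3↦1, 4↦2]  zeros at y ∈ ∅
  x = 4: [0↦0, 1↦1, 2↦1, 3↦0, 4↦3]  zeros at y ∈ {0, 3}
Collecting zeros: affine points = {(0, 0), (0, 2), (4, 0), (4, 3)}.
Total count |C(F_5)_aff| = 4.


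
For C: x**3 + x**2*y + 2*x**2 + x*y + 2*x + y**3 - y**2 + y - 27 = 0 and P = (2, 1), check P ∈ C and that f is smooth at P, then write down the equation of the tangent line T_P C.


Tangent line at P: 27*x + 8*y - 62 = 0.

Step 1: f(2, 1) = 0, so P lies on C.
Step 2: partial derivatives
  f_x(x, y) = 3*x**2 + 2*x*y + 4*x + y + 2, f_y(x, y) = x**2 + x + 3*y**2 - 2*y + 1.
  f_x(P) = 27, f_y(P) = 8 (gradient nonzero, so P is smooth).
Step 3: tangent line at P: 27·(x − 2) + 8·(y − 1) = 0.
Expanding: 27*x + 8*y - 62 = 0.


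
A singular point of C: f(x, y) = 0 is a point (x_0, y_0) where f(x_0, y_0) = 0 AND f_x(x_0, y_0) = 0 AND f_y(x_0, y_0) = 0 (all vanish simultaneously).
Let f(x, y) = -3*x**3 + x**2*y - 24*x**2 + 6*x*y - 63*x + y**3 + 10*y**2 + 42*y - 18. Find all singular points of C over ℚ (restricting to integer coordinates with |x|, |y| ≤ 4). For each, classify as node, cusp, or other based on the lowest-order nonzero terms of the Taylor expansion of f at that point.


Singular points: {(-3, -3)}; classification: cusp.

Compute partial derivatives:
  f_x = -9*x**2 + 2*x*y - 48*x + 6*y - 63.
  f_y = x**2 + 6*x + 3*y**2 + 20*y + 42.
Scan x_0 ∈ {−4, ..., 4}. For each x_0, f_y(x_0, y) is a polynomial in y; find its integer roots y ∈ {−4, ..., 4}, then test f_x and f at those candidates.
  x = -4: f_y(-4, y) = 3*y**2 + 20*y + 34; no integer root y with |y| ≤ 4.
  x = -3: f_y(-3, y) = 3*y**2 + 20*y + 33; vanishes at y ∈ {-3}. (-3, -3): f_x = 0, f = 0 — SINGULAR.
  x = -2: f_y(-2, y) = 3*y**2 + 20*y + 34; no integer root y with |y| ≤ 4.
  x = -1: f_y(-1, y) = 3*y**2 + 20*y + 37; no integer root y with |y| ≤ 4.
  x = 0: f_y(0, y) = 3*y**2 + 20*y + 42; no integer root y with |y| ≤ 4.
  x = 1: f_y(1, y) = 3*y**2 + 20*y + 49; no integer root y with |y| ≤ 4.
  x = 2: f_y(2, y) = 3*y**2 + 20*y + 58; no integer root y with |y| ≤ 4.
  x = 3: f_y(3, y) = 3*y**2 + 20*y + 69; no integer root y with |y| ≤ 4.
  x = 4: f_y(4, y) = 3*y**2 + 20*y + 82; no integer root y with |y| ≤ 4.
Only singular point on the grid: (-3, -3).
Classify: substitute x = -3 + u, y = -3 + v and expand: f = -3*u**3 + u**2*v + v**3 + v**2.
No constant or linear terms (consistent with a singular point). Quadratic part: v**2. Cubic part: -3*u**3 + u**2*v + v**3.
The quadratic part v**2 is a perfect square, so there is a single (double) tangent line v = 0, i.e. y = -3. Restricting the cubic part to that line (v = 0) leaves -3*u**3 ≠ 0, so f is not divisible by v and the branch is v² ≈ 3*u**3 to lowest order — this is a cusp.
Classification: cusp.


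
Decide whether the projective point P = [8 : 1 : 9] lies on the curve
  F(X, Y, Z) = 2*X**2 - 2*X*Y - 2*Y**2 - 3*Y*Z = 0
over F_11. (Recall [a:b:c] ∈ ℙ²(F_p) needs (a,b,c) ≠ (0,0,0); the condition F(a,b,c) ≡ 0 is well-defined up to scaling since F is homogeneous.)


F(8,1,9) ≡ 6 (mod 11); P is NOT on the curve.

Evaluate F(8, 1, 9) term-by-term (mod 11).
  2*X**2 ↦ 2·64·1·1 = 128
  -2*X*Y ↦ -2·8·1·1 = -16
  -2*Y**2 ↦ -2·1·1·1 = -2
  -3*Y*Z ↦ -3·1·1·9 = -27
Sum: F(8, 1, 9) = (128) + (-16) + (-2) + (-27) = 83.
Reducing mod 11: 83 ≡ 6 (mod 11).
Since F(a, b, c) ≡ 6 ≠ 0 (mod 11), P does NOT lie on the curve.


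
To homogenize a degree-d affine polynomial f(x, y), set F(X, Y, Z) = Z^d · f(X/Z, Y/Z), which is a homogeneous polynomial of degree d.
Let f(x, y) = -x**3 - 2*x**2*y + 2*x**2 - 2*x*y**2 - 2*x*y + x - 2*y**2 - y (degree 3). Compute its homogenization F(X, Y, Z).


F(X, Y, Z) = -X**3 - 2*X**2*Y + 2*X**2*Z - 2*X*Y**2 - 2*X*Y*Z + X*Z**2 - 2*Y**2*Z - Y*Z**2

deg(f) = 3.
Substitute x = X/Z, y = Y/Z into f, then multiply by Z^3.
  monomial -1·x^3·y^0 ↦ -1·X^3·Y^0·Z^0.
  monomial -2·x^2·y^1 ↦ -2·X^2·Y^1·Z^0.
  monomial 2·x^2·y^0 ↦ 2·X^2·Y^0·Z^1.
  monomial -2·x^1·y^2 ↦ -2·X^1·Y^2·Z^0.
  monomial -2·x^1·y^1 ↦ -2·X^1·Y^1·Z^1.
  monomial 1·x^1·y^0 ↦ 1·X^1·Y^0·Z^2.
  monomial -2·x^0·y^2 ↦ -2·X^0·Y^2·Z^1.
  monomial -1·x^0·y^1 ↦ -1·X^0·Y^1·Z^2.
Collecting: F(X, Y, Z) = -X**3 - 2*X**2*Y + 2*X**2*Z - 2*X*Y**2 - 2*X*Y*Z + X*Z**2 - 2*Y**2*Z - Y*Z**2.


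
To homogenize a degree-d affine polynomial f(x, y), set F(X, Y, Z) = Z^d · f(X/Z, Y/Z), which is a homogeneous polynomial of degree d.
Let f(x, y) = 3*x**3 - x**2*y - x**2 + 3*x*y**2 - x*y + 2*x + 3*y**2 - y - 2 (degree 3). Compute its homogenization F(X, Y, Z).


F(X, Y, Z) = 3*X**3 - X**2*Y - X**2*Z + 3*X*Y**2 - X*Y*Z + 2*X*Z**2 + 3*Y**2*Z - Y*Z**2 - 2*Z**3

deg(f) = 3.
Substitute x = X/Z, y = Y/Z into f, then multiply by Z^3.
  monomial 3·x^3·y^0 ↦ 3·X^3·Y^0·Z^0.
  monomial -1·x^2·y^1 ↦ -1·X^2·Y^1·Z^0.
  monomial -1·x^2·y^0 ↦ -1·X^2·Y^0·Z^1.
  monomial 3·x^1·y^2 ↦ 3·X^1·Y^2·Z^0.
  monomial -1·x^1·y^1 ↦ -1·X^1·Y^1·Z^1.
  monomial 2·x^1·y^0 ↦ 2·X^1·Y^0·Z^2.
  monomial 3·x^0·y^2 ↦ 3·X^0·Y^2·Z^1.
  monomial -1·x^0·y^1 ↦ -1·X^0·Y^1·Z^2.
  monomial -2·x^0·y^0 ↦ -2·X^0·Y^0·Z^3.
Collecting: F(X, Y, Z) = 3*X**3 - X**2*Y - X**2*Z + 3*X*Y**2 - X*Y*Z + 2*X*Z**2 + 3*Y**2*Z - Y*Z**2 - 2*Z**3.


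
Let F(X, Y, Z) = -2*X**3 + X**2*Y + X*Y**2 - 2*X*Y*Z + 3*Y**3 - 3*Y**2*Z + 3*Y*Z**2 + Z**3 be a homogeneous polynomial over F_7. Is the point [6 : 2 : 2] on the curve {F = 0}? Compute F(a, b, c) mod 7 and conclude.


F(6,2,2) ≡ 5 (mod 7); P is NOT on the curve.

Evaluate F(6, 2, 2) term-by-term (mod 7).
  -2*X**3 ↦ -2·216·1·1 = -432
  X**2*Y ↦ 1·36·2·1 = 72
  X*Y**2 ↦ 1·6·4·1 = 24
  -2*X*Y*Z ↦ -2·6·2·2 = -48
  3*Y**3 ↦ 3·1·8·1 = 24
  -3*Y**2*Z ↦ -3·1·4·2 = -24
  3*Y*Z**2 ↦ 3·1·2·4 = 24
  Z**3 ↦ 1·1·1·8 = 8
Sum: F(6, 2, 2) = (-432) + (72) + (24) + (-48) + (24) + (-24) + (24) + (8) = -352.
Reducing mod 7: -352 ≡ 5 (mod 7).
Since F(a, b, c) ≡ 5 ≠ 0 (mod 7), P does NOT lie on the curve.


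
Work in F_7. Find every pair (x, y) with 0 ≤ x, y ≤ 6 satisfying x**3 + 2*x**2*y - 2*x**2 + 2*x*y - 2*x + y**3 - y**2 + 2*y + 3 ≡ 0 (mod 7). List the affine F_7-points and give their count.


Affine F_7-points: {(1, 0), (5, 2), (5, 4), (6, 5)}; count = 4.

For each of the 49 pairs (x, y) ∈ F_7², evaluate f(x, y) mod 7. Record the zeros.
  x = 0: [0↦3, 1↦5, 2↦4, 3↦6, 4↦3, 5↦1, 6↦6]  zeros at y ∈ ∅
  x = 1: [0↦0, 1↦6, 2↦2, 3↦1, 4↦2, 5↦4, 6↦6]  zeros at y ∈ {0}
  x = 2: [0↦6, 1↦6, 2↦3, 3↦3, 4↦5, 5↦1, 6↦4]  zeros at y ∈ ∅
  x = 3: [0↦6, 1↦4, 2↦6, 3↦4, 4↦4, 5↦5, 6↦6]  zeros at y ∈ ∅
  x = 4: [0↦6, 1↦6, 2↦3, 3↦3, 4↦5, 5↦1, 6↦4]  zeros at y ∈ ∅
  x = 5: [0↦5, 1↦4, 2↦0, 3↦6, 4↦0, 5↦2, 6↦4]  zeros at y ∈ {2, 4}
  x = 6: [0↦2, 1↦4, 2↦3, 3↦5, 4↦2, 5↦0, 6↦5]  zeros at y ∈ {5}
Collecting zeros: affine points = {(1, 0), (5, 2), (5, 4), (6, 5)}.
Total count |C(F_7)_aff| = 4.


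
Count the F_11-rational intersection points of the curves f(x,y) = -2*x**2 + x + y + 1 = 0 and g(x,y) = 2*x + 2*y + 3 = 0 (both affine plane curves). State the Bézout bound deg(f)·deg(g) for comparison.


Common zeros: ∅; count = 0; Bézout bound = 2.

deg(f) = 2, deg(g) = 1, so Bézout bound = 2.
Scan x ∈ F_11. For each x, list the y ∈ F_11 with f(x, y) ≡ 0 and those with g(x, y) ≡ 0 (mod 11); the common zeros in that column are the intersection.
  x = 0: f ≡ 0 at y ∈ {10}; g ≡ 0 at y ∈ {4}; common: ∅.
  x = 1: f ≡ 0 at y ∈ {0}; g ≡ 0 at y ∈ {3}; common: ∅.
  x = 2: f ≡ 0 at y ∈ {5}; g ≡ 0 at y ∈ {2}; common: ∅.
  x = 3: f ≡ 0 at y ∈ {3}; g ≡ 0 at y ∈ {1}; common: ∅.
  x = 4: f ≡ 0 at y ∈ {5}; g ≡ 0 at y ∈ {0}; common: ∅.
  x = 5: f ≡ 0 at y ∈ {0}; g ≡ 0 at y ∈ {10}; common: ∅.
  x = 6: f ≡ 0 at y ∈ {10}; g ≡ 0 at y ∈ {9}; common: ∅.
  x = 7: f ≡ 0 at y ∈ {2}; g ≡ 0 at y ∈ {8}; common: ∅.
  x = 8: f ≡ 0 at y ∈ {9}; g ≡ 0 at y ∈ {7}; common: ∅.
  x = 9: f ≡ 0 at y ∈ {9}; g ≡ 0 at y ∈ {6}; common: ∅.
  x = 10: f ≡ 0 at y ∈ {2}; g ≡ 0 at y ∈ {5}; common: ∅.
Collecting: common zeros = ∅, so the count is 0.
Comparison with the Bézout bound: 0 ≤ 2 = deg(f)·deg(g), as expected for curves with no common component (the affine F_11-count falls short of the bound because intersections may lie at infinity, over extension fields, or carry multiplicity).


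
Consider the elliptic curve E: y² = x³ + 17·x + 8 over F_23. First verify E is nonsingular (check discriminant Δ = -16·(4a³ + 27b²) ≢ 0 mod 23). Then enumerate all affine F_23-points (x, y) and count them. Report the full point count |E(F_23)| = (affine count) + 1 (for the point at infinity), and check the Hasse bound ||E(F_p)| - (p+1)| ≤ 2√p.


Affine points = {(0, 10), (0, 13), (1, 7), (1, 16), (2, 2), (2, 21), (4, 5), (4, 18), (6, 2), (6, 21), (8, 9), (8, 14), (9, 4), (9, 19), (11, 10), (11, 13), (12, 10), (12, 13), (14, 0), (15, 2), (15, 21), (16, 11), (16, 12), (17, 9), (17, 14), (21, 9), (21, 14), (22, 6), (22, 17)}; affine count = 29; |E(F_23)| = 30.

Discriminant check: Δ ∝ 4a³ + 27b² = 4·17³ + 27·8² = 4·4913 + 27·64 ≡ 13 (mod 23). Nonzero ⇒ E is nonsingular.
For each x ∈ F_23, compute rhs = x³ + 17·x + 8 mod 23, then count y ∈ F_23 with y² ≡ rhs.
  x = 0: rhs = 8, matching y values: 10, 13 (2 points).
  x = 1: rhs = 3, matching y values: 7, 16 (2 points).
  x = 2: rhs = 4, matching y values: 2, 21 (2 points).
  x = 3: rhs = 17, matching y values: none (0 points).
  x = 4: rhs = 2, matching y values: 5, 18 (2 points).
  x = 5: rhs = 11, matching y values: none (0 points).
  x = 6: rhs = 4, matching y values: 2, 21 (2 points).
  x = 7: rhs = 10, matching y values: none (0 points).
  x = 8: rhs = 12, matching y values: 9, 14 (2 points).
  x = 9: rhs = 16, matching y values: 4, 19 (2 points).
  x = 10: rhs = 5, matching y values: none (0 points).
  x = 11: rhs = 8, matching y values: 10, 13 (2 points).
  x = 12: rhs = 8, matching y values: 10, 13 (2 points).
  x = 13: rhs = 11, matching y values: none (0 points).
  x = 14: rhs = 0, matching y values: 0 (1 points).
  x = 15: rhs = 4, matching y values: 2, 21 (2 points).
  x = 16: rhs = 6, matching y values: 11, 12 (2 points).
  x = 17: rhs = 12, matching y values: 9, 14 (2 points).
  x = 18: rhs = 5, matching y values: none (0 points).
  x = 19: rhs = 14, matching y values: none (0 points).
  x = 20: rhs = 22, matching y values: none (0 points).
  x = 21: rhs = 12, matching y values: 9, 14 (2 points).
  x = 22: rhs = 13, matching y values: 6, 17 (2 points).
Total affine count: 29.
Full point count |E(F_23)| = 29 + 1 = 30.
Hasse bound: |30 − (23+1)| = |6| = 6 ≤ 2√23 ≈ 9.5917 ✓.


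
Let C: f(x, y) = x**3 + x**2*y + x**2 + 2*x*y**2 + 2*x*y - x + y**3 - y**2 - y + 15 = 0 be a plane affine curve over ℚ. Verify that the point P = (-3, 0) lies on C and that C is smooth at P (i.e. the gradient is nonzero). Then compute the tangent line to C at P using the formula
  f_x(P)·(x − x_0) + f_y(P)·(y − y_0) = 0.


Tangent line at P: 20*x + 2*y + 60 = 0.

Step 1: f(-3, 0) = 0, so P lies on C.
Step 2: partial derivatives
  f_x(x, y) = 3*x**2 + 2*x*y + 2*x + 2*y**2 + 2*y - 1, f_y(x, y) = x**2 + 4*x*y + 2*x + 3*y**2 - 2*y - 1.
  f_x(P) = 20, f_y(P) = 2 (gradient nonzero, so P is smooth).
Step 3: tangent line at P: 20·(x − -3) + 2·(y − 0) = 0.
Expanding: 20*x + 2*y + 60 = 0.


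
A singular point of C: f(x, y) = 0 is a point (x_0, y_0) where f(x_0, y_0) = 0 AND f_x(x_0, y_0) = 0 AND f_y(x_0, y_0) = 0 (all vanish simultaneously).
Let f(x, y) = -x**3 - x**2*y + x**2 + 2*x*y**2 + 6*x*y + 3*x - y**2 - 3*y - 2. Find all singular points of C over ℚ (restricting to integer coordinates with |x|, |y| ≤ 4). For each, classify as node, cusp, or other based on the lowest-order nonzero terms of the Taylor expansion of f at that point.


Singular points: {(1, -1)}; classification: node.

Compute partial derivatives:
  f_x = -3*x**2 - 2*x*y + 2*x + 2*y**2 + 6*y + 3.
  f_y = -x**2 + 4*x*y + 6*x - 2*y - 3.
Scan x_0 ∈ {−4, ..., 4}. For each x_0, f_y(x_0, y) is a polynomial in y; find its integer roots y ∈ {−4, ..., 4}, then test f_x and f at those candidates.
  x = -4: f_y(-4, y) = -18*y - 43; no integer root y with |y| ≤ 4.
  x = -3: f_y(-3, y) = -14*y - 30; no integer root y with |y| ≤ 4.
  x = -2: f_y(-2, y) = -10*y - 19; no integer root y with |y| ≤ 4.
  x = -1: f_y(-1, y) = -6*y - 10; no integer root y with |y| ≤ 4.
  x = 0: f_y(0, y) = -2*y - 3; no integer root y with |y| ≤ 4.
  x = 1: f_y(1, y) = 2*y + 2; vanishes at y ∈ {-1}. (1, -1): f_x = 0, f = 0 — SINGULAR.
  x = 2: f_y(2, y) = 6*y + 5; no integer root y with |y| ≤ 4.
  x = 3: f_y(3, y) = 10*y + 6; no integer root y with |y| ≤ 4.
  x = 4: f_y(4, y) = 14*y + 5; no integer root y with |y| ≤ 4.
Only singular point on the grid: (1, -1).
Classify: substitute x = 1 + u, y = -1 + v and expand: f = -u**3 - u**2*v - u**2 + 2*u*v**2 + v**2.
No constant or linear terms (consistent with a singular point). Quadratic part: -u**2 + v**2. Cubic part: -u**3 - u**2*v + 2*u*v**2.
The quadratic part v**2 - u**2 = (v − u)(v + u) splits into two distinct linear factors, so there are two distinct tangent lines y − -1 = ±(x − 1) — this is a node (ordinary double point).
Classification: node.


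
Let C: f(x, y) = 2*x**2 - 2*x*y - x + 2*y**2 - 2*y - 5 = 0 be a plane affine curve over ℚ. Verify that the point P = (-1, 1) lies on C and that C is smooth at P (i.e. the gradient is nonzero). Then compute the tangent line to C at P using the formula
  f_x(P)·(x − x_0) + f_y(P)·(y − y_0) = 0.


Tangent line at P: -7*x + 4*y - 11 = 0.

Step 1: f(-1, 1) = 0, so P lies on C.
Step 2: partial derivatives
  f_x(x, y) = 4*x - 2*y - 1, f_y(x, y) = -2*x + 4*y - 2.
  f_x(P) = -7, f_y(P) = 4 (gradient nonzero, so P is smooth).
Step 3: tangent line at P: -7·(x − -1) + 4·(y − 1) = 0.
Expanding: -7*x + 4*y - 11 = 0.


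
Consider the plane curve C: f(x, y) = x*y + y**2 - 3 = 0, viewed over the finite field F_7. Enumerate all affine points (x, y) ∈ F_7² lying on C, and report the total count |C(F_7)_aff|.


Affine F_7-points: {(2, 1), (2, 4), (3, 2), (4, 5), (5, 3), (5, 6)}; count = 6.

For each of the 49 pairs (x, y) ∈ F_7², evaluate f(x, y) mod 7. Record the zeros.
  x = 0: [0↦4, 1↦5, 2↦1, 3↦6, 4↦6, 5↦1, 6↦5]  zeros at y ∈ ∅
  x = 1: [0↦4, 1↦6, 2↦3, 3↦2, 4↦3, 5↦6, 6↦4]  zeros at y ∈ ∅
  x = 2: [0↦4, 1↦0, 2↦5, 3↦5, 4↦0, 5↦4, 6↦3]  zeros at y ∈ {1, 4}
  x = 3: [0↦4, 1↦1, 2↦0, 3↦1, 4↦4, 5↦2, 6↦2]  zeros at y ∈ {2}
  x = 4: [0↦4, 1↦2, 2↦2, 3↦4, 4↦1, 5↦0, 6↦1]  zeros at y ∈ {5}
  x = 5: [0↦4, 1↦3, 2↦4, 3↦0, 4↦5, 5↦5, 6↦0]  zeros at y ∈ {3, 6}
  x = 6: [0↦4, 1↦4, 2↦6, 3↦3, 4↦2, 5↦3, 6↦6]  zeros at y ∈ ∅
Collecting zeros: affine points = {(2, 1), (2, 4), (3, 2), (4, 5), (5, 3), (5, 6)}.
Total count |C(F_7)_aff| = 6.


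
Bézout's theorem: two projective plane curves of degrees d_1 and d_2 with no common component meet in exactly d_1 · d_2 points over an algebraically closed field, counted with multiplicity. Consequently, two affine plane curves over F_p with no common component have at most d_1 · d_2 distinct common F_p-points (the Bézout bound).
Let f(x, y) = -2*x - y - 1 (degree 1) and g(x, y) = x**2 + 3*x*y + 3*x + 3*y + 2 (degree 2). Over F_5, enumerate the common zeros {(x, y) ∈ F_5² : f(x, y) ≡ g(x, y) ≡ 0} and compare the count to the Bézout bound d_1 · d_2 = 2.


Common zeros: {(4, 1)}; count = 1; Bézout bound = 2.

deg(f) = 1, deg(g) = 2, so Bézout bound = 2.
Scan x ∈ F_5. For each x, list the y ∈ F_5 with f(x, y) ≡ 0 and those with g(x, y) ≡ 0 (mod 5); the common zeros in that column are the intersection.
  x = 0: f ≡ 0 at y ∈ {4}; g ≡ 0 at y ∈ {1}; common: ∅.
  x = 1: f ≡ 0 at y ∈ {2}; g ≡ 0 at y ∈ {4}; common: ∅.
  x = 2: f ≡ 0 at y ∈ {0}; g ≡ 0 at y ∈ {2}; common: ∅.
  x = 3: f ≡ 0 at y ∈ {3}; g ≡ 0 at y ∈ {0}; common: ∅.
  x = 4: f ≡ 0 at y ∈ {1}; g ≡ 0 at y ∈ {0, 1, 2, 3, 4}; common: {1}.
Collecting: common zeros = {(4, 1)}, so the count is 1.
Comparison with the Bézout bound: 1 ≤ 2 = deg(f)·deg(g), as expected for curves with no common component (the affine F_5-count falls short of the bound because intersections may lie at infinity, over extension fields, or carry multiplicity).
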